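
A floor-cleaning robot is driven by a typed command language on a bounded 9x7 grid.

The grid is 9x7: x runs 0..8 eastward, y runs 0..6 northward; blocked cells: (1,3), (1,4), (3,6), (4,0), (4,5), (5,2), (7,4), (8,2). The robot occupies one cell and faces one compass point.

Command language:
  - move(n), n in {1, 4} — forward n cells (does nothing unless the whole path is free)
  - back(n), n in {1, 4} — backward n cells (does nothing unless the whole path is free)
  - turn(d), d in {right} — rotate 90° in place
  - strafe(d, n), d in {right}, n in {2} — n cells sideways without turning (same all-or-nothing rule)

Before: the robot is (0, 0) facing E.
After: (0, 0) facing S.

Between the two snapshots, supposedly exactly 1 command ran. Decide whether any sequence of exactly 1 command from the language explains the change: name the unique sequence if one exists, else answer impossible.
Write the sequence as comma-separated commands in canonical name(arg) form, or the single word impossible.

turn(right)

key: parked at (0,0) the whole time — nothing moves the robot
from: (0, 0) facing E
t=1 turn(right) ⇒ (0, 0) facing S
uniquely the one of 6 1-step routes that fits.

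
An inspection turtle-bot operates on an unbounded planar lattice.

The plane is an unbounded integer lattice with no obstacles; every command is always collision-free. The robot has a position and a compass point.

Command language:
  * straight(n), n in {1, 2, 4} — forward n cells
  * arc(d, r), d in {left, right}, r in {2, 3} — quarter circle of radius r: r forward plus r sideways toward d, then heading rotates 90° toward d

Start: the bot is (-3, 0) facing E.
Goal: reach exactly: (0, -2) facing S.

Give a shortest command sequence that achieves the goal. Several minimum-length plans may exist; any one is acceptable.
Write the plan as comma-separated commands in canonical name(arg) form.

straight(1), arc(right, 2)

begin: (-3, 0) facing E
t=1 straight(1) ⇒ (-2, 0) facing E
t=2 arc(right, 2) ⇒ (0, -2) facing S
shorter routes all fall short; 2 is best.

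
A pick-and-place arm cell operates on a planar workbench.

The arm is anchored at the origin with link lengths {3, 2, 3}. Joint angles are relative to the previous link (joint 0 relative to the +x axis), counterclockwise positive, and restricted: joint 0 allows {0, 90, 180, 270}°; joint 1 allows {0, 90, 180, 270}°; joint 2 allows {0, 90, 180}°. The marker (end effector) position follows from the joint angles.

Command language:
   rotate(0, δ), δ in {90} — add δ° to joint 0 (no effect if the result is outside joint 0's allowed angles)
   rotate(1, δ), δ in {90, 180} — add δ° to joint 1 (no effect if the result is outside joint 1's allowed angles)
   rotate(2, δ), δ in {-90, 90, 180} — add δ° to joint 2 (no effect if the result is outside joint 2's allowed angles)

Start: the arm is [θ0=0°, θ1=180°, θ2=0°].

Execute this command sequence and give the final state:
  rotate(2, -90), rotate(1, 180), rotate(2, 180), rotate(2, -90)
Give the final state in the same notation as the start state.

[θ0=0°, θ1=0°, θ2=90°]

from: [θ0=0°, θ1=180°, θ2=0°]
step 1 (rotate(2, -90)): [θ0=0°, θ1=180°, θ2=0°]
step 2 (rotate(1, 180)): [θ0=0°, θ1=0°, θ2=0°]
step 3 (rotate(2, 180)): [θ0=0°, θ1=0°, θ2=180°]
step 4 (rotate(2, -90)): [θ0=0°, θ1=0°, θ2=90°]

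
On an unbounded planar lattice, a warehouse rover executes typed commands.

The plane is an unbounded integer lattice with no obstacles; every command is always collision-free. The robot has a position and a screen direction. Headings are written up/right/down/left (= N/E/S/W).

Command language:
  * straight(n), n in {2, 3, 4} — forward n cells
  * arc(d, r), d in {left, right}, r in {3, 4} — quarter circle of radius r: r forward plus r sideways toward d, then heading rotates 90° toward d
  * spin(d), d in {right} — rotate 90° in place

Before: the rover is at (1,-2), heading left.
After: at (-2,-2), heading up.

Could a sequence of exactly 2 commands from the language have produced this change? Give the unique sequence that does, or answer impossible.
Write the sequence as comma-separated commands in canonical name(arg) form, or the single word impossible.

straight(3), spin(right)

key: cell and facing (now N) both changed — the 2 commands mix motion and turning
initial: at (1,-2), heading left
t=1 straight(3) ⇒ at (-2,-2), heading left
t=2 spin(right) ⇒ at (-2,-2), heading up
uniquely the one of 64 2-step routes that fits.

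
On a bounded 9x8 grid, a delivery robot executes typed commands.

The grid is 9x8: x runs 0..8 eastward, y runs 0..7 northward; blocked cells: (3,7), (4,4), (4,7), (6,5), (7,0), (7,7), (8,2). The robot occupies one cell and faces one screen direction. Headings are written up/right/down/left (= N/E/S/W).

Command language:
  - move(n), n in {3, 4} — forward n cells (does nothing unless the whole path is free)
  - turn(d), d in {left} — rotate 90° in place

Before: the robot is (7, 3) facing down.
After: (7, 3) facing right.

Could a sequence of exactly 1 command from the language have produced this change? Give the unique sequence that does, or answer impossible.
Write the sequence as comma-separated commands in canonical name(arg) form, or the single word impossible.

key: parked at (7,3) the whole time — nothing moves the robot
start: (7, 3) facing down
t=1 turn(left) ⇒ (7, 3) facing right
all 3 alternatives checked — unique.

turn(left)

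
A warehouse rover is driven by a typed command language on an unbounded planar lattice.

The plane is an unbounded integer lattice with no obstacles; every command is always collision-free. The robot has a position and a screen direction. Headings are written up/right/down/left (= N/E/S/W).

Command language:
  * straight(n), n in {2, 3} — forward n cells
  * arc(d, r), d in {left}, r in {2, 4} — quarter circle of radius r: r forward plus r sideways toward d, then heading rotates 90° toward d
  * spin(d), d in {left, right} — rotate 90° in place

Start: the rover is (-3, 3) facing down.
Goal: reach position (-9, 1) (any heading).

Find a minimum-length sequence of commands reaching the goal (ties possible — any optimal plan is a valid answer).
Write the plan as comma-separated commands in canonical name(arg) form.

straight(2), spin(right), straight(3), straight(3)

start: (-3, 3) facing down
[1] after straight(2): (-3, 1) facing down
[2] after spin(right): (-3, 1) facing left
[3] after straight(3): (-6, 1) facing left
[4] after straight(3): (-9, 1) facing left
minimal: 4 command(s), checked below 4.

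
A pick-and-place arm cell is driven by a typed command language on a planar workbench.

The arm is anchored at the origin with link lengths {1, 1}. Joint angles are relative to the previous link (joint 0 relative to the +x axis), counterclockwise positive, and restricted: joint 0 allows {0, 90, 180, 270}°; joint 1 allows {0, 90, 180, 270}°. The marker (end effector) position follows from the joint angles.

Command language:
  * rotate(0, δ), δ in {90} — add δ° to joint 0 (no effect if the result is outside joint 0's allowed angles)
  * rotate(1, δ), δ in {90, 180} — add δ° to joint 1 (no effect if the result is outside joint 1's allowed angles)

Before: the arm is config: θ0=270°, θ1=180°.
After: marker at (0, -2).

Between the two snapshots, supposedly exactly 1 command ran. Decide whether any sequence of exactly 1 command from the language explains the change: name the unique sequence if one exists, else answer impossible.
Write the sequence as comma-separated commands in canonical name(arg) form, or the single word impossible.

rotate(1, 180)

start: config: θ0=270°, θ1=180°
[1] after rotate(1, 180): config: θ0=270°, θ1=0°
all 3 alternatives checked — unique.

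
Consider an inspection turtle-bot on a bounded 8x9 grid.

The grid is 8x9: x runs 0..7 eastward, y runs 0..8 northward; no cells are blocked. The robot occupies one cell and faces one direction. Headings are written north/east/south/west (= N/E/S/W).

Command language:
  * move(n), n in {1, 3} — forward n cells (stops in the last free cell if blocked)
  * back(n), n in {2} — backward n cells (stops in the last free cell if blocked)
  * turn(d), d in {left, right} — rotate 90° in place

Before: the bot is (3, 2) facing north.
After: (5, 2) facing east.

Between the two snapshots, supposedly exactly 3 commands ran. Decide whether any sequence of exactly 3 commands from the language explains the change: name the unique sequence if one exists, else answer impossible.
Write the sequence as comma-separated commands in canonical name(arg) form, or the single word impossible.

turn(right), move(1), move(1)

key: running move(1) before turn(right) would end elsewhere — order is forced
from: (3, 2) facing north
t=1 turn(right) ⇒ (3, 2) facing east
t=2 move(1) ⇒ (4, 2) facing east
t=3 move(1) ⇒ (5, 2) facing east
uniquely the one of 125 3-step routes that fits.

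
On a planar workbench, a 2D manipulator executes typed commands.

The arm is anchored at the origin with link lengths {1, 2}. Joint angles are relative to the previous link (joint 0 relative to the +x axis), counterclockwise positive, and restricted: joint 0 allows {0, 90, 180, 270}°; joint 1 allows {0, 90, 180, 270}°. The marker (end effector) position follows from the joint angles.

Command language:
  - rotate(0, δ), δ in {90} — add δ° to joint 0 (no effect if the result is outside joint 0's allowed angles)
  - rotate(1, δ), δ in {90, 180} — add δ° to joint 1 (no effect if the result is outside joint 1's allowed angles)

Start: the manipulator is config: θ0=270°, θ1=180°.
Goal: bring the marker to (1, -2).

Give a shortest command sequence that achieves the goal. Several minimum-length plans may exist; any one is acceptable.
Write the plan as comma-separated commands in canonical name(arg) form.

t0: config: θ0=270°, θ1=180°
1. rotate(0, 90) → config: θ0=0°, θ1=180°
2. rotate(1, 90) → config: θ0=0°, θ1=270°
shorter routes all fall short; 2 is best.

rotate(0, 90), rotate(1, 90)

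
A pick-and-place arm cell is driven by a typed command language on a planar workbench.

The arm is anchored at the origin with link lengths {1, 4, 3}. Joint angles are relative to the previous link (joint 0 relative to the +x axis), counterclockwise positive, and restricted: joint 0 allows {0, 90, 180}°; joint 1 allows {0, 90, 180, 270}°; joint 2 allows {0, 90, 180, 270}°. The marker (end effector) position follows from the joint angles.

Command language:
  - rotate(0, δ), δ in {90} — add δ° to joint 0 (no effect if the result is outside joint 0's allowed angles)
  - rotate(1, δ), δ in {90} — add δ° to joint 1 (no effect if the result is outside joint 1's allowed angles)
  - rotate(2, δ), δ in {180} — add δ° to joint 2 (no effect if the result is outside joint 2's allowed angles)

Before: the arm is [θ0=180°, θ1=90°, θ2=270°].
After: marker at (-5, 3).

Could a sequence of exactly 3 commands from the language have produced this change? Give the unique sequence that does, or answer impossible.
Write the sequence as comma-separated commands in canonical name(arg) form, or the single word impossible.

rotate(1, 90), rotate(1, 90), rotate(1, 90)

t0: [θ0=180°, θ1=90°, θ2=270°]
step 1 (rotate(1, 90)): [θ0=180°, θ1=180°, θ2=270°]
step 2 (rotate(1, 90)): [θ0=180°, θ1=270°, θ2=270°]
step 3 (rotate(1, 90)): [θ0=180°, θ1=0°, θ2=270°]
all 27 alternatives checked — unique.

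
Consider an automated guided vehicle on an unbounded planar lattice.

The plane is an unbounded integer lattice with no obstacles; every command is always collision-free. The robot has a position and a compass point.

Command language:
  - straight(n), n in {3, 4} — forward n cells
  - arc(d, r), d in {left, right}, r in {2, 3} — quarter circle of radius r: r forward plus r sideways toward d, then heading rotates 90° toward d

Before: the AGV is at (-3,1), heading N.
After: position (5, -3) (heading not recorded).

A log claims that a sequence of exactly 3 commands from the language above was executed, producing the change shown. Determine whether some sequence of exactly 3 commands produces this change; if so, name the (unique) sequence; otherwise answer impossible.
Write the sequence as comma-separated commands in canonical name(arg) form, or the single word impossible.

arc(right, 2), arc(right, 3), arc(left, 3)

key: running arc(left, 3) before arc(right, 2) would end elsewhere — order is forced
t0: at (-3,1), heading N
t=1 arc(right, 2) ⇒ at (-1,3), heading E
t=2 arc(right, 3) ⇒ at (2,0), heading S
t=3 arc(left, 3) ⇒ at (5,-3), heading E
uniquely the one of 216 3-step routes that fits.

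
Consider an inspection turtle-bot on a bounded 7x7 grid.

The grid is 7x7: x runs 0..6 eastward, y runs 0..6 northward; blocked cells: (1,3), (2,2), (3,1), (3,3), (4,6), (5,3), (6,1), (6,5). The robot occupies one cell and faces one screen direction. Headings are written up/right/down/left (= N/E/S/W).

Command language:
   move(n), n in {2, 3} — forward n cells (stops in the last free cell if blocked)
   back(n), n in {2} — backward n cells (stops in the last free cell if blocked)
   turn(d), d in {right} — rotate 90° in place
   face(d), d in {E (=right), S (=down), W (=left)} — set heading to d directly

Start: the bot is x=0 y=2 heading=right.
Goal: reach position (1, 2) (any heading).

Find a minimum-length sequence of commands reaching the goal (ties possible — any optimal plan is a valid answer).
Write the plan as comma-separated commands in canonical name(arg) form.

move(3)

start: x=0 y=2 heading=right
step 1 (move(3)): x=1 y=2 heading=right
nothing shorter than 1 reaches the goal.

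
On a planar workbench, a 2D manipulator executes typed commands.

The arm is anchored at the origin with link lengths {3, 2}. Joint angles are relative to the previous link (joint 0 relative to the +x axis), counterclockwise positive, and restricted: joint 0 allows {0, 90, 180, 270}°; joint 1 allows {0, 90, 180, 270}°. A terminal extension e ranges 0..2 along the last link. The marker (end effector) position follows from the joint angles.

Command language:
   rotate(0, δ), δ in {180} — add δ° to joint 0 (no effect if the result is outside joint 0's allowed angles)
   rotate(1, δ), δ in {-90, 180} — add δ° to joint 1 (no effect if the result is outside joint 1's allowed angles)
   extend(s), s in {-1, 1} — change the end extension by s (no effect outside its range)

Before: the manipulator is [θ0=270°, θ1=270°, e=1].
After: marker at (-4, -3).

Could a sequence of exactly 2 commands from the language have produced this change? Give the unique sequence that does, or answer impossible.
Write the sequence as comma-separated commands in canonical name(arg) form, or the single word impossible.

extend(1), extend(1)

initial: [θ0=270°, θ1=270°, e=1]
step 1 (extend(1)): [θ0=270°, θ1=270°, e=2]
step 2 (extend(1)): [θ0=270°, θ1=270°, e=2]
uniquely the one of 25 2-step routes that fits.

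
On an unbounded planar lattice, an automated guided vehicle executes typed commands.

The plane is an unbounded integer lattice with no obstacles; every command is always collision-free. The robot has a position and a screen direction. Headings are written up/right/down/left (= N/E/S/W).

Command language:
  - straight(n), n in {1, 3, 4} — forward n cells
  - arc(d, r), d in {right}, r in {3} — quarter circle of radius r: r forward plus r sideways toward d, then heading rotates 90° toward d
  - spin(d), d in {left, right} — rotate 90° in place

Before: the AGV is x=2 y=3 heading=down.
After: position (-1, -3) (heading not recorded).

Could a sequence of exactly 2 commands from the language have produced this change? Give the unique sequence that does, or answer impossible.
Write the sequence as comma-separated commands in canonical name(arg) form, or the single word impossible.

straight(3), arc(right, 3)

key: order matters: swapping straight(3) and arc(right, 3) lands elsewhere
from: x=2 y=3 heading=down
[1] after straight(3): x=2 y=0 heading=down
[2] after arc(right, 3): x=-1 y=-3 heading=left
uniquely the one of 36 2-step routes that fits.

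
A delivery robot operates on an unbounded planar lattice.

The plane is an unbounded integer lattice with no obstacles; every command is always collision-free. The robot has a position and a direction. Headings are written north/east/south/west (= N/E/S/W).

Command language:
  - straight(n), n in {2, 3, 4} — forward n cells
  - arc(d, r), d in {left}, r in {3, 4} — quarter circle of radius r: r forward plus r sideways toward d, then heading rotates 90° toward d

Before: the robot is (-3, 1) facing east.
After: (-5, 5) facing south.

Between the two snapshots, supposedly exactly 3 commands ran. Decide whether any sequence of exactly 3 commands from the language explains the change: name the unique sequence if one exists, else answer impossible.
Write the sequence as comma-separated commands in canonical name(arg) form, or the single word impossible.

key: order matters: swapping arc(left, 4) and arc(left, 3) lands elsewhere
begin: (-3, 1) facing east
[1] after arc(left, 4): (1, 5) facing north
[2] after arc(left, 3): (-2, 8) facing west
[3] after arc(left, 3): (-5, 5) facing south
no other 3-command option fits: unique.

arc(left, 4), arc(left, 3), arc(left, 3)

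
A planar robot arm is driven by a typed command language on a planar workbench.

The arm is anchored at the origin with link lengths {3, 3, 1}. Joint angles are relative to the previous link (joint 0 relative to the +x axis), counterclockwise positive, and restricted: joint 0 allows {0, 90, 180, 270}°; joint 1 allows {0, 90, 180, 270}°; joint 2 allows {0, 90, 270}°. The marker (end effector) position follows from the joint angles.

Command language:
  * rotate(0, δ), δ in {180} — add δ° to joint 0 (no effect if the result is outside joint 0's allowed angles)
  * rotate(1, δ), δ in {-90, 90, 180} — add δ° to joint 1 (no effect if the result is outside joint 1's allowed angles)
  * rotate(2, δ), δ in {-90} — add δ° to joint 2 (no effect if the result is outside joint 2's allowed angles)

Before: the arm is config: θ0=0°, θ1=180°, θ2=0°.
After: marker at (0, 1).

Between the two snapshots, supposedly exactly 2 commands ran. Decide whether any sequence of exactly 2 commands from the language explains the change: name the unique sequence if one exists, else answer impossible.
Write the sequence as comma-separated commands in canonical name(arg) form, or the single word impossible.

rotate(2, -90), rotate(2, -90)

start: config: θ0=0°, θ1=180°, θ2=0°
t=1 rotate(2, -90) ⇒ config: θ0=0°, θ1=180°, θ2=270°
t=2 rotate(2, -90) ⇒ config: θ0=0°, θ1=180°, θ2=270°
no other 2-command option fits: unique.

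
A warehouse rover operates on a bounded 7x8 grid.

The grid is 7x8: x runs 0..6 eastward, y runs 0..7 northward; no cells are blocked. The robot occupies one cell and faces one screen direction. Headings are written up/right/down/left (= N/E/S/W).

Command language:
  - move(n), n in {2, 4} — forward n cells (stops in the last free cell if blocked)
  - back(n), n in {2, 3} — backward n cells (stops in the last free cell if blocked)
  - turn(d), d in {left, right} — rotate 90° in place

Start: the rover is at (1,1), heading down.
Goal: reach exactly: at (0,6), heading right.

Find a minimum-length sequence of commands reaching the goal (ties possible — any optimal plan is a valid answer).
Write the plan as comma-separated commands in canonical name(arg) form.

from: at (1,1), heading down
1. back(3) → at (1,4), heading down
2. back(2) → at (1,6), heading down
3. turn(left) → at (1,6), heading right
4. back(3) → at (0,6), heading right
minimal: 4 command(s), checked below 4.

back(3), back(2), turn(left), back(3)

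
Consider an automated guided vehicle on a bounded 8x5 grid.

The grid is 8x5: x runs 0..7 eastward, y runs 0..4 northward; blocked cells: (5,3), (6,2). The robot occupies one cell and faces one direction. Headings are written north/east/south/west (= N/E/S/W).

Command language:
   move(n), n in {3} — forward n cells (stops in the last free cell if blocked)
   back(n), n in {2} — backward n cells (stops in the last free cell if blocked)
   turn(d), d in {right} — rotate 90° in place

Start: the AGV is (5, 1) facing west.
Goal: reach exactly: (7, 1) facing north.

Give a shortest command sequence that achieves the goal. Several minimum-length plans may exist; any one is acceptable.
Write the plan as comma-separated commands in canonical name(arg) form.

back(2), turn(right)

from: (5, 1) facing west
[1] after back(2): (7, 1) facing west
[2] after turn(right): (7, 1) facing north
no 1-step plan works, so 2 is optimal.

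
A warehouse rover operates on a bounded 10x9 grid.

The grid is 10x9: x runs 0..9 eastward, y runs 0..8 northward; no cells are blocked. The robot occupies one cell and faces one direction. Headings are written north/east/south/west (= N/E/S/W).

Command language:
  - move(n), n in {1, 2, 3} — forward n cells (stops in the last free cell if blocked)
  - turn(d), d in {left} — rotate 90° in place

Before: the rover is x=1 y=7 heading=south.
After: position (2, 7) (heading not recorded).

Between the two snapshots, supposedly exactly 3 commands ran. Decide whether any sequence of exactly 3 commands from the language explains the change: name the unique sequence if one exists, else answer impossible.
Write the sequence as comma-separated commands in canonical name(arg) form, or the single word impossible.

turn(left), move(1), turn(left)

initial: x=1 y=7 heading=south
step 1 (turn(left)): x=1 y=7 heading=east
step 2 (move(1)): x=2 y=7 heading=east
step 3 (turn(left)): x=2 y=7 heading=north
uniquely the one of 64 3-step routes that fits.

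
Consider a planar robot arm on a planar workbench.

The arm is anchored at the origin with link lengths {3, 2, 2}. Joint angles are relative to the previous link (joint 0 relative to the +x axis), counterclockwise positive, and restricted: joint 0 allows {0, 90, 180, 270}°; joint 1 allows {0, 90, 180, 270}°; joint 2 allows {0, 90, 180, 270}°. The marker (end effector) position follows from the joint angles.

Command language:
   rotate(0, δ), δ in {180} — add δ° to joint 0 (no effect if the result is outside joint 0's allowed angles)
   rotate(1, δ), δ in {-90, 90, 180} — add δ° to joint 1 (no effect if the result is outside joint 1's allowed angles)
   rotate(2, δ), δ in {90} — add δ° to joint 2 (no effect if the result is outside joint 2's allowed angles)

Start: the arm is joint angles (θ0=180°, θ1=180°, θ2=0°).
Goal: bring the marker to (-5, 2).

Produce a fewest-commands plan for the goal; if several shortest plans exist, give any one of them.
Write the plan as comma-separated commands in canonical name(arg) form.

rotate(1, 90), rotate(2, 90)

initial: joint angles (θ0=180°, θ1=180°, θ2=0°)
[1] after rotate(1, 90): joint angles (θ0=180°, θ1=270°, θ2=0°)
[2] after rotate(2, 90): joint angles (θ0=180°, θ1=270°, θ2=90°)
no 1-step plan works, so 2 is optimal.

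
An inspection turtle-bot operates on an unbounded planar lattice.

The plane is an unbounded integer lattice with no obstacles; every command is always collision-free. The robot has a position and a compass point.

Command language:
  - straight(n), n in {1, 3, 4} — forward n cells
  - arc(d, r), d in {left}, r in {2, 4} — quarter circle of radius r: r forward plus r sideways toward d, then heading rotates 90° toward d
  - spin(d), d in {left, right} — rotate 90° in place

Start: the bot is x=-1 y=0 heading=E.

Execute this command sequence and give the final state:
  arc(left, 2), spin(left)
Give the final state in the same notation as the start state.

x=1 y=2 heading=W

begin: x=-1 y=0 heading=E
1. arc(left, 2) → x=1 y=2 heading=N
2. spin(left) → x=1 y=2 heading=W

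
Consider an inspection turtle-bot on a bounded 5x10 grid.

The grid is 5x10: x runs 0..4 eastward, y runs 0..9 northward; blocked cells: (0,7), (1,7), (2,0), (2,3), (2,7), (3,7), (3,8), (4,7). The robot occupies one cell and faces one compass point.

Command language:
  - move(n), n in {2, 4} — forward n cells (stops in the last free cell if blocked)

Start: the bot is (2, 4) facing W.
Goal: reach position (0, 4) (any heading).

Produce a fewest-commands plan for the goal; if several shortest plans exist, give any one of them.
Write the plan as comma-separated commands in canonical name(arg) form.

move(4)

from: (2, 4) facing W
t=1 move(4) ⇒ (0, 4) facing W
no 0-step plan works, so 1 is optimal.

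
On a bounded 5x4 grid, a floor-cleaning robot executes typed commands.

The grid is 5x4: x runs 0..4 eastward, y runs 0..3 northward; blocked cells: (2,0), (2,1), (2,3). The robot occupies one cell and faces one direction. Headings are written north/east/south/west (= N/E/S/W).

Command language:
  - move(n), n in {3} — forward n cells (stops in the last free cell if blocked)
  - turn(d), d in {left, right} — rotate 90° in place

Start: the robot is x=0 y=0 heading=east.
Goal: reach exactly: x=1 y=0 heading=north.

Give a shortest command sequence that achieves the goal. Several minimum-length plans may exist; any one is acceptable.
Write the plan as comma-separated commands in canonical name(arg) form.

move(3), turn(left)

begin: x=0 y=0 heading=east
[1] after move(3): x=1 y=0 heading=east
[2] after turn(left): x=1 y=0 heading=north
minimal: 2 command(s), checked below 2.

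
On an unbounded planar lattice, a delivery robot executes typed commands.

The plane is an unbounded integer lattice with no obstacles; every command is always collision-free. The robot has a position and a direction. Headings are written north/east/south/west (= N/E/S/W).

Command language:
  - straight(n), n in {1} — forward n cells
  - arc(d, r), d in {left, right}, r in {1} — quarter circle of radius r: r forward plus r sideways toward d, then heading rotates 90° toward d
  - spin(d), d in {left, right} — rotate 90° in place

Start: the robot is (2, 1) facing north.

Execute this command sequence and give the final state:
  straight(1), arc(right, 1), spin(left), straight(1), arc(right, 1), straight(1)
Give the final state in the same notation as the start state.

begin: (2, 1) facing north
1. straight(1) → (2, 2) facing north
2. arc(right, 1) → (3, 3) facing east
3. spin(left) → (3, 3) facing north
4. straight(1) → (3, 4) facing north
5. arc(right, 1) → (4, 5) facing east
6. straight(1) → (5, 5) facing east

(5, 5) facing east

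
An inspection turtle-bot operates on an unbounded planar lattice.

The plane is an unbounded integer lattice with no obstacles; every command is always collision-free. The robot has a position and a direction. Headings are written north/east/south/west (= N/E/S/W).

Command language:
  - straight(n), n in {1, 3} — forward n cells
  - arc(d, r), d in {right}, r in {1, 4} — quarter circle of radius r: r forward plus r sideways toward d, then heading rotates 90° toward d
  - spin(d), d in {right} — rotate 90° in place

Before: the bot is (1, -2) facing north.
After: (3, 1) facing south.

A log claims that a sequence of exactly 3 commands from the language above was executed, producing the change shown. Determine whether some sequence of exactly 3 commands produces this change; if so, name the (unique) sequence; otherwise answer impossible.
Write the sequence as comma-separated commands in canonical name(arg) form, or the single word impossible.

key: running arc(right, 1) before straight(3) would end elsewhere — order is forced
start: (1, -2) facing north
1. straight(3) → (1, 1) facing north
2. arc(right, 1) → (2, 2) facing east
3. arc(right, 1) → (3, 1) facing south
no other 3-command option fits: unique.

straight(3), arc(right, 1), arc(right, 1)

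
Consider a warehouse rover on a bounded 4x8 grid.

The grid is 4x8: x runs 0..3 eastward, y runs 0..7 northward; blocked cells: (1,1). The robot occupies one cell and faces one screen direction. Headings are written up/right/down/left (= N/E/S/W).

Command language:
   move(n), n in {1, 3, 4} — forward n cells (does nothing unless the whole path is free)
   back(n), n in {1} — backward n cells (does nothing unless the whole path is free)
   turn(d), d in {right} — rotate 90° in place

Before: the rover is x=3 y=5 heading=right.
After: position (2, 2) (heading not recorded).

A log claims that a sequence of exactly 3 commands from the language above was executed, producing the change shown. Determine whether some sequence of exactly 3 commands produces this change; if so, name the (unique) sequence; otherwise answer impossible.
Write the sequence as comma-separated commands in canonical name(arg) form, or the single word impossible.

back(1), turn(right), move(3)

key: order matters: swapping back(1) and move(3) lands elsewhere
t0: x=3 y=5 heading=right
step 1 (back(1)): x=2 y=5 heading=right
step 2 (turn(right)): x=2 y=5 heading=down
step 3 (move(3)): x=2 y=2 heading=down
uniquely the one of 125 3-step routes that fits.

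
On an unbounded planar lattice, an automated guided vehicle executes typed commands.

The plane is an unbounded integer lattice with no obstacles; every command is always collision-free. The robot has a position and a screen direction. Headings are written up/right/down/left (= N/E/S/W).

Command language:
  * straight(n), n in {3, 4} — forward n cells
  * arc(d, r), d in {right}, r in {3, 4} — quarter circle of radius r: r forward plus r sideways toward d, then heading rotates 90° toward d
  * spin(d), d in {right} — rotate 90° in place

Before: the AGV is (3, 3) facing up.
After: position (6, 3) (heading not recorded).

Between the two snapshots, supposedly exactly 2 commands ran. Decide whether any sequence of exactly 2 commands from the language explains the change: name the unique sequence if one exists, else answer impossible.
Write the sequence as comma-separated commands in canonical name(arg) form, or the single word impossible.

spin(right), straight(3)

key: running straight(3) before spin(right) would end elsewhere — order is forced
begin: (3, 3) facing up
step 1 (spin(right)): (3, 3) facing right
step 2 (straight(3)): (6, 3) facing right
all 25 alternatives checked — unique.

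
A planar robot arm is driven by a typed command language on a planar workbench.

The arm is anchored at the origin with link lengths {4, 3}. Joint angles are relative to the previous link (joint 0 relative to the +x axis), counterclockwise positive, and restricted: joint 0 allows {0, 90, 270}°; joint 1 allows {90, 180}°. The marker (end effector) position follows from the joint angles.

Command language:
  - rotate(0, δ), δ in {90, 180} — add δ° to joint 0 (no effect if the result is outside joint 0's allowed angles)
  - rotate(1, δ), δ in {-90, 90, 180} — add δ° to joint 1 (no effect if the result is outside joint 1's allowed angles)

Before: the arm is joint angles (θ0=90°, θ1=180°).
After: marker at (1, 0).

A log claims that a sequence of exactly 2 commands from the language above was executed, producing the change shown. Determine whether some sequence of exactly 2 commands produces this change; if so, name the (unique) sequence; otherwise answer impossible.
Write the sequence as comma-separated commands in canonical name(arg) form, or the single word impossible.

key: order matters: swapping rotate(0, 180) and rotate(0, 90) lands elsewhere
initial: joint angles (θ0=90°, θ1=180°)
t=1 rotate(0, 180) ⇒ joint angles (θ0=270°, θ1=180°)
t=2 rotate(0, 90) ⇒ joint angles (θ0=0°, θ1=180°)
all 25 alternatives checked — unique.

rotate(0, 180), rotate(0, 90)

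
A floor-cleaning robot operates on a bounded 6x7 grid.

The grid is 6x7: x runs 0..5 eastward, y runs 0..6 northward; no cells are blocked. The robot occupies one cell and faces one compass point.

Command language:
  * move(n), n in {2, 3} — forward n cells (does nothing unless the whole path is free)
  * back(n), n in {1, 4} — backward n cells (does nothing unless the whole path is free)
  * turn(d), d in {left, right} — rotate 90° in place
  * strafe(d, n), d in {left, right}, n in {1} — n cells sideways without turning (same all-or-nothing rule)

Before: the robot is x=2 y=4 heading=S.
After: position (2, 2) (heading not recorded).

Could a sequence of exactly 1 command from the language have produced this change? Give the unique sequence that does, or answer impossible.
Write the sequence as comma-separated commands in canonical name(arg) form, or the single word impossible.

move(2)

start: x=2 y=4 heading=S
step 1 (move(2)): x=2 y=2 heading=S
no other 1-command option fits: unique.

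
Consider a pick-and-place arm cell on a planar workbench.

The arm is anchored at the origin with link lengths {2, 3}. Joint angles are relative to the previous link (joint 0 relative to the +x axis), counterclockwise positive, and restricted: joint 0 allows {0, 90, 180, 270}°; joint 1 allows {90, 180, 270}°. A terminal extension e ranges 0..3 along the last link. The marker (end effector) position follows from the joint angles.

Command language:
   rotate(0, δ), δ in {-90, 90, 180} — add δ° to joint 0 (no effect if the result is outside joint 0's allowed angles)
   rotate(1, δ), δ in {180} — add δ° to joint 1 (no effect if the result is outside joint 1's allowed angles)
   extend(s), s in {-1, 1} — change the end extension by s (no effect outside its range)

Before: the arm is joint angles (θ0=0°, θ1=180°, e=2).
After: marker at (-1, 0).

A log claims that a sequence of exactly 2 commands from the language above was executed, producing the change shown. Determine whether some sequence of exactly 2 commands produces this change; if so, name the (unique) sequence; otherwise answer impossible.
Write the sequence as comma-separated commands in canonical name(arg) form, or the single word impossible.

extend(-1), extend(-1)

from: joint angles (θ0=0°, θ1=180°, e=2)
t=1 extend(-1) ⇒ joint angles (θ0=0°, θ1=180°, e=1)
t=2 extend(-1) ⇒ joint angles (θ0=0°, θ1=180°, e=0)
all 36 alternatives checked — unique.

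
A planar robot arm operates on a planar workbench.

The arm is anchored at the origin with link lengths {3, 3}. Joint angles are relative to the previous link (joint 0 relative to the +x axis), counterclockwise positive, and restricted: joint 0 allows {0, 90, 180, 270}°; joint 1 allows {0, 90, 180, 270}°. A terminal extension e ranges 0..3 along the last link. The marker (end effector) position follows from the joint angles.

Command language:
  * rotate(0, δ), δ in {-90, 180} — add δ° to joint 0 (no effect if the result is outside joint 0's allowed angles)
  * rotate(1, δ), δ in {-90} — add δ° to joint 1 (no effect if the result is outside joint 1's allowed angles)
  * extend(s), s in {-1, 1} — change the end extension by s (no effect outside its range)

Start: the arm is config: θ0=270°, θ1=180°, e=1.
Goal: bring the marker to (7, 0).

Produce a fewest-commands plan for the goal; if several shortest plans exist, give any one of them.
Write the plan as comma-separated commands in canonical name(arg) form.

rotate(1, -90), rotate(1, -90), rotate(0, -90), rotate(0, 180)

begin: config: θ0=270°, θ1=180°, e=1
step 1 (rotate(1, -90)): config: θ0=270°, θ1=90°, e=1
step 2 (rotate(1, -90)): config: θ0=270°, θ1=0°, e=1
step 3 (rotate(0, -90)): config: θ0=180°, θ1=0°, e=1
step 4 (rotate(0, 180)): config: θ0=0°, θ1=0°, e=1
nothing shorter than 4 reaches the goal.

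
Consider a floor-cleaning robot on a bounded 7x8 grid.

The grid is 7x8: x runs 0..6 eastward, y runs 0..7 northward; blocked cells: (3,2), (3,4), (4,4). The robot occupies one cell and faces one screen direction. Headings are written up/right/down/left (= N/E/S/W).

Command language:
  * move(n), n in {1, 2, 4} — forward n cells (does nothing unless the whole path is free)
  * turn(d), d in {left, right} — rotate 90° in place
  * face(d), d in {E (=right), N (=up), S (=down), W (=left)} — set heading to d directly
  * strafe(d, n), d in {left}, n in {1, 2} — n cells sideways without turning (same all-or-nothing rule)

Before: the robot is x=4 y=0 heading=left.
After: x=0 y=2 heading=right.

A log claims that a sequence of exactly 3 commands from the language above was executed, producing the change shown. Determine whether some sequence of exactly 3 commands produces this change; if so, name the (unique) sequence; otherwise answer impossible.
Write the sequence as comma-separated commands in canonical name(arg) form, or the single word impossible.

move(4), face(E), strafe(left, 2)

key: position moved to (0,2) AND the heading swung to E — translation plus rotation needed
from: x=4 y=0 heading=left
step 1 (move(4)): x=0 y=0 heading=left
step 2 (face(E)): x=0 y=0 heading=right
step 3 (strafe(left, 2)): x=0 y=2 heading=right
no other 3-command option fits: unique.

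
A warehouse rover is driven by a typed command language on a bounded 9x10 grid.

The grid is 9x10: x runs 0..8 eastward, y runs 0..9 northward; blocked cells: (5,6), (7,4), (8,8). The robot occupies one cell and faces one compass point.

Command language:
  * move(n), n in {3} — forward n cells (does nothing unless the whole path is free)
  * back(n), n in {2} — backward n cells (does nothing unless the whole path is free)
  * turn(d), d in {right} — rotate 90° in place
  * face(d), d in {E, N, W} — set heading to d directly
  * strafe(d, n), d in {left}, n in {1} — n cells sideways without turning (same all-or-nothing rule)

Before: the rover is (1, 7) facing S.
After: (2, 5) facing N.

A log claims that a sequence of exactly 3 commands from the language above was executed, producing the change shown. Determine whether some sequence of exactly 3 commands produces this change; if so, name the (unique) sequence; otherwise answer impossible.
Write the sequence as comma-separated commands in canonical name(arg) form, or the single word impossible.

key: running back(2) before strafe(left, 1) would end elsewhere — order is forced
t0: (1, 7) facing S
[1] after strafe(left, 1): (2, 7) facing S
[2] after face(N): (2, 7) facing N
[3] after back(2): (2, 5) facing N
no other 3-command option fits: unique.

strafe(left, 1), face(N), back(2)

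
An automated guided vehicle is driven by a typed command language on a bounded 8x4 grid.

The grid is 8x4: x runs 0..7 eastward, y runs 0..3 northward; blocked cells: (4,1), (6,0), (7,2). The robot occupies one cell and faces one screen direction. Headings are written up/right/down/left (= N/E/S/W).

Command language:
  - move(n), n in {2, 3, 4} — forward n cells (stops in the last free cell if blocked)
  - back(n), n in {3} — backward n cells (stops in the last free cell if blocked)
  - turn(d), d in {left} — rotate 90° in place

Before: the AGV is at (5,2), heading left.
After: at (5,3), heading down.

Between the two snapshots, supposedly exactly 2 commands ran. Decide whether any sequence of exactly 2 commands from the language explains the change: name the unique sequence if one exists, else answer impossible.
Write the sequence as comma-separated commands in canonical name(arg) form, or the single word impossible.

turn(left), back(3)

key: back(3) runs into the grid edge before its full distance
begin: at (5,2), heading left
t=1 turn(left) ⇒ at (5,2), heading down
t=2 back(3) ⇒ at (5,3), heading down
uniquely the one of 25 2-step routes that fits.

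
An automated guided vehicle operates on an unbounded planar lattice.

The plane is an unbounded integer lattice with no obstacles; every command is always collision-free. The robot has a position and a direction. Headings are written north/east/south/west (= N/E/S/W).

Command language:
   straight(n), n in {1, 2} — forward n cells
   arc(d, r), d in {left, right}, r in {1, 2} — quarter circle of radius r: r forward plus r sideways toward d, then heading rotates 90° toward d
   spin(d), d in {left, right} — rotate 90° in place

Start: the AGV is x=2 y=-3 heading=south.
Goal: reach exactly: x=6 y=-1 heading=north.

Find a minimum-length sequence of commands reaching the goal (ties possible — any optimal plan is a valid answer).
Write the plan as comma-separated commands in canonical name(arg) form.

t0: x=2 y=-3 heading=south
step 1 (arc(left, 2)): x=4 y=-5 heading=east
step 2 (arc(left, 2)): x=6 y=-3 heading=north
step 3 (straight(2)): x=6 y=-1 heading=north
minimal: 3 command(s), checked below 3.

arc(left, 2), arc(left, 2), straight(2)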